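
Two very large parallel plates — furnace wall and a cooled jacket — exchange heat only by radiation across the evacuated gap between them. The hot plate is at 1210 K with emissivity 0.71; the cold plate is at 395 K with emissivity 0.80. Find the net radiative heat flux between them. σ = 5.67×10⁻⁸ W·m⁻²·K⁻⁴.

For two infinite grey parallel plates, q = σ(T₁⁴ − T₂⁴)/(1/ε₁ + 1/ε₂ − 1).
T₁⁴ − T₂⁴ = 2.144×10¹² − 2.434×10¹⁰ = 2.119×10¹² K⁴.
1/ε₁ + 1/ε₂ − 1 = 1.408 + 1.250 − 1 = 1.658.
q = 5.67×10⁻⁸ × 2.119×10¹² / 1.658.

q ≈ 72500 W/m²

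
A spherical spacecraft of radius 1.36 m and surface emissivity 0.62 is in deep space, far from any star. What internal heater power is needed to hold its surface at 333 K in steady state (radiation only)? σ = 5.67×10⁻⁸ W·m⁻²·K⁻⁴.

P ≈ 10000 W

P = εσ·4πr²·T⁴.
4πr² = 23.24 m²; T⁴ = 1.230×10¹⁰ K⁴.
P = 0.62·5.67×10⁻⁸·23.24·1.230×10¹⁰.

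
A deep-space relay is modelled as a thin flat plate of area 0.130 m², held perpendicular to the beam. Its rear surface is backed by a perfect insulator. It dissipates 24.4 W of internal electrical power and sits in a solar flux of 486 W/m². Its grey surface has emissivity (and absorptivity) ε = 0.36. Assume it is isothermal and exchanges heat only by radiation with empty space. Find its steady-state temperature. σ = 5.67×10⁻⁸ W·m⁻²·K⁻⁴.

At steady state, absorbed solar power + internal power = radiated power.
Absorbed: α·S·A_cross = 0.36·486·0.1300 = 22.74 W (cross-section A).
Total input = 22.74 + 24.4 = 47.14 W.
Radiated: εσ·A_surf·T⁴ with A_surf = A = 0.1300 m².
T⁴ = 47.14/(0.36·5.67×10⁻⁸·0.1300) = 1.777×10¹⁰ K⁴.

T ≈ 365 K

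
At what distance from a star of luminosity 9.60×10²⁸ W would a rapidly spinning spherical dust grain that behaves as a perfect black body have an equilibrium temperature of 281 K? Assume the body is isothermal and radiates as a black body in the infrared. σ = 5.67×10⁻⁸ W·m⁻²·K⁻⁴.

For an isothermal black-emitting sphere, (1−a)S·πr² = σ·4πr²·T⁴ ⇒ S = 4σT⁴/(1−a).
S = 4·5.67×10⁻⁸·(281)⁴/1.00 = 1414 W/m².
Flux falls as S = L/(4πd²), so d = √(L/(4πS)) = √(9.60×10²⁸/(4π·1414)).

d ≈ 2.32×10¹² m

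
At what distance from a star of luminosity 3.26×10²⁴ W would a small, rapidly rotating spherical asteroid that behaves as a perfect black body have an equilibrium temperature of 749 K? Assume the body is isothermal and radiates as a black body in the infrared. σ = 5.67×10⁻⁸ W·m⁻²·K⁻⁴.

d ≈ 1.91×10⁹ m

For an isothermal black-emitting sphere, (1−a)S·πr² = σ·4πr²·T⁴ ⇒ S = 4σT⁴/(1−a).
S = 4·5.67×10⁻⁸·(749)⁴/1.00 = 71380 W/m².
Flux falls as S = L/(4πd²), so d = √(L/(4πS)) = √(3.26×10²⁴/(4π·71380)).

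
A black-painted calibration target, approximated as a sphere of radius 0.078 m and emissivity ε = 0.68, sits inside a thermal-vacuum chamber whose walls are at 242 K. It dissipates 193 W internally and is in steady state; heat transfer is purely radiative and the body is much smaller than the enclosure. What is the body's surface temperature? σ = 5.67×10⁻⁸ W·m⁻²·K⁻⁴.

For a small grey body in a large enclosure, net radiated power = εσA(T⁴ − T_w⁴).
Steady state: P = εσA(T⁴ − T_w⁴) with A = 4πr² = 0.07645 m².
T⁴ = P/(εσA) + T_w⁴ = 193/(0.68·5.67×10⁻⁸·0.07645) + (242)⁴
    = 6.547×10¹⁰ + 3.430×10⁹ = 6.890×10¹⁰ K⁴.

T ≈ 512 K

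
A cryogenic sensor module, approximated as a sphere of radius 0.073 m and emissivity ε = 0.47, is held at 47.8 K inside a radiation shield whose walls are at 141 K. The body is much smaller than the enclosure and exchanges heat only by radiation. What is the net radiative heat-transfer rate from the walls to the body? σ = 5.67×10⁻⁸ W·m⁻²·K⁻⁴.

For a small grey body in a large enclosure: P_net = εσA(T_body⁴ − T_wall⁴).
A = 4πr² = 0.06697 m²; T_body⁴ − T_wall⁴ = 5.220×10⁶ − 3.953×10⁸ = -3.900×10⁸ K⁴.
|P_net| = 0.47·5.67×10⁻⁸·0.06697·3.900×10⁸.

P_net ≈ 0.696 W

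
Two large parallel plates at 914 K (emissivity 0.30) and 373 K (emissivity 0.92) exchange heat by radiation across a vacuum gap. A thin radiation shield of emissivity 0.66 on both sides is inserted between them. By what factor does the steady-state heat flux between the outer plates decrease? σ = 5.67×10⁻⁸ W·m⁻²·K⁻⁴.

Without shield: q₀ = σΔ(T⁴)/(1/ε₁+1/ε₂−1) with denominator 3.420.
With shield the two gaps are in series; the resistances add: (1/ε₁+1/ε_s−1)+(1/ε_s+1/ε₂−1) = 3.848+1.602 = 5.451.
Heat-flux ratio q₀/q = 5.451/3.420.

factor ≈ 1.59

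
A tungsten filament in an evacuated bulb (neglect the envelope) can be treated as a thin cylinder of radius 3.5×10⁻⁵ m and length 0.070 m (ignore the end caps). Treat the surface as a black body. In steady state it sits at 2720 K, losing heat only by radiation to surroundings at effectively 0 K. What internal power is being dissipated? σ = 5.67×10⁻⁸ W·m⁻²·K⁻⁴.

Steady state: P = εσA T⁴.
A = 2πrL = 1.539×10⁻⁵ m²; T⁴ = (2720)⁴ = 5.474×10¹³ K⁴.
P = 1.0 × 5.67×10⁻⁸ × 1.539×10⁻⁵ × 5.474×10¹³.

P ≈ 47.8 W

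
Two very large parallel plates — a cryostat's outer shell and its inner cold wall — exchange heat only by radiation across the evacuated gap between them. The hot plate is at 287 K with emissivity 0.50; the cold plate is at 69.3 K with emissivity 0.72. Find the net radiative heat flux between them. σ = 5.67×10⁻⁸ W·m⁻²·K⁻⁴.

For two infinite grey parallel plates, q = σ(T₁⁴ − T₂⁴)/(1/ε₁ + 1/ε₂ − 1).
T₁⁴ − T₂⁴ = 6.785×10⁹ − 2.306×10⁷ = 6.762×10⁹ K⁴.
1/ε₁ + 1/ε₂ − 1 = 2.000 + 1.389 − 1 = 2.389.
q = 5.67×10⁻⁸ × 6.762×10⁹ / 2.389.

q ≈ 160 W/m²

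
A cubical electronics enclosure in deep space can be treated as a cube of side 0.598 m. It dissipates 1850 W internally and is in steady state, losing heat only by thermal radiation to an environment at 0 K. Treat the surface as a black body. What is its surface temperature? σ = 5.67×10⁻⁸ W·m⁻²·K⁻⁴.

Steady state: internal power = radiated power, P = εσA T⁴.
Radiating area A = 6L² = 2.146 m².
T⁴ = P/(εσA) = 1850/(1.0·5.67×10⁻⁸·2.146) = 1.521×10¹⁰ K⁴.
T = (1.521×10¹⁰)^(1/4).

T ≈ 351 K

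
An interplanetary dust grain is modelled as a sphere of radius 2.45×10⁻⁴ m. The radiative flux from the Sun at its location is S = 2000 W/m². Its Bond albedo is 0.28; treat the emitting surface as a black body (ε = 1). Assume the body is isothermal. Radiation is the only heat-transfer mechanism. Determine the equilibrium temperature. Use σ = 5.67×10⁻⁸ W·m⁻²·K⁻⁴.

T ≈ 282 K

At equilibrium, absorbed power = emitted power.
Absorbing cross-section = πr² = 1.886×10⁻⁷ m²; emitting surface = 4πr² = 7.543×10⁻⁷ m² (ratio 4).
(1−a)S·A_cross = εσ·A_surf·T⁴  ⇒  T⁴ = (1−a)S/(4σ).
T⁴ = 0.720·2000/(4·5.67×10⁻⁸) = 6.349×10⁹ K⁴.
T = (6.349×10⁹)^(1/4).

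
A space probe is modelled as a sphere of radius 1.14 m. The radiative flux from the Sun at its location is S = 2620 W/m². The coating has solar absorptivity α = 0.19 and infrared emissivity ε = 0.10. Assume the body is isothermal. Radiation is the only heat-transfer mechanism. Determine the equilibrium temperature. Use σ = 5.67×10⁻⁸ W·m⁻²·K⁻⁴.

T ≈ 385 K

At equilibrium, absorbed power = emitted power.
Absorbing cross-section = πr² = 4.083 m²; emitting surface = 4πr² = 16.33 m² (ratio 4).
αS·A_cross = εσ·A_surf·T⁴  ⇒  T⁴ = αS/(ε·4σ).
T⁴ = 0.190·2620/(0.10·4·5.67×10⁻⁸) = 2.195×10¹⁰ K⁴.
T = (2.195×10¹⁰)^(1/4).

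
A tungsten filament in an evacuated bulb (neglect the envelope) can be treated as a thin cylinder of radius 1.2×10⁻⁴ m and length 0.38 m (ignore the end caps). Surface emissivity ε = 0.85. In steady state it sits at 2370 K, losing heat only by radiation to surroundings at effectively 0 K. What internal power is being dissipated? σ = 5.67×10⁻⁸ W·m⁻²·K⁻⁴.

Steady state: P = εσA T⁴.
A = 2πrL = 2.865×10⁻⁴ m²; T⁴ = (2370)⁴ = 3.155×10¹³ K⁴.
P = 0.85 × 5.67×10⁻⁸ × 2.865×10⁻⁴ × 3.155×10¹³.

P ≈ 436 W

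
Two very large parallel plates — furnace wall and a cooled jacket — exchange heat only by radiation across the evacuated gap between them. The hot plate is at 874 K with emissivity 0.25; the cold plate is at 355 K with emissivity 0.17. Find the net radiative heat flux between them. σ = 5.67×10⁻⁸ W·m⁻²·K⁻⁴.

For two infinite grey parallel plates, q = σ(T₁⁴ − T₂⁴)/(1/ε₁ + 1/ε₂ − 1).
T₁⁴ − T₂⁴ = 5.835×10¹¹ − 1.588×10¹⁰ = 5.676×10¹¹ K⁴.
1/ε₁ + 1/ε₂ − 1 = 4.000 + 5.882 − 1 = 8.882.
q = 5.67×10⁻⁸ × 5.676×10¹¹ / 8.882.

q ≈ 3620 W/m²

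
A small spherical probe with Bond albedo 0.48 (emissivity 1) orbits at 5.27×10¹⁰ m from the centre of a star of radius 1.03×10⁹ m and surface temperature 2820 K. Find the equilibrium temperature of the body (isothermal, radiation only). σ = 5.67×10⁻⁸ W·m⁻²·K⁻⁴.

The star's surface emits σT_*⁴; at distance d the flux is S = σT_*⁴(R_*/d)².
S = 5.67×10⁻⁸·(2820)⁴·(1.03×10⁹/5.27×10¹⁰)² = 1370 W/m².
For an isothermal sphere T⁴ = (1−a)S/(4σ) = 3.140×10⁹ K⁴.

T ≈ 237 K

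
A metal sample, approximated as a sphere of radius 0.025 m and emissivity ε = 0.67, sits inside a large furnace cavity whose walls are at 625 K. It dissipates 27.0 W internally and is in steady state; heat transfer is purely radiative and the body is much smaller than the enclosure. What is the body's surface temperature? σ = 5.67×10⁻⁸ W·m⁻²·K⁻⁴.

T ≈ 702 K

For a small grey body in a large enclosure, net radiated power = εσA(T⁴ − T_w⁴).
Steady state: P = εσA(T⁴ − T_w⁴) with A = 4πr² = 0.007854 m².
T⁴ = P/(εσA) + T_w⁴ = 27.0/(0.67·5.67×10⁻⁸·0.007854) + (625)⁴
    = 9.049×10¹⁰ + 1.526×10¹¹ = 2.431×10¹¹ K⁴.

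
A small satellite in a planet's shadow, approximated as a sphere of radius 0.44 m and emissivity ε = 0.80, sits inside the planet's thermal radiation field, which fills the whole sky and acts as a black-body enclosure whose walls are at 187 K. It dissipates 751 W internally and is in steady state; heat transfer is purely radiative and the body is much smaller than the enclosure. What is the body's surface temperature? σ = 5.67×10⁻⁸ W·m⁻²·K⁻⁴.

For a small grey body in a large enclosure, net radiated power = εσA(T⁴ − T_w⁴).
Steady state: P = εσA(T⁴ − T_w⁴) with A = 4πr² = 2.433 m².
T⁴ = P/(εσA) + T_w⁴ = 751/(0.80·5.67×10⁻⁸·2.433) + (187)⁴
    = 6.805×10⁹ + 1.223×10⁹ = 8.028×10⁹ K⁴.

T ≈ 299 K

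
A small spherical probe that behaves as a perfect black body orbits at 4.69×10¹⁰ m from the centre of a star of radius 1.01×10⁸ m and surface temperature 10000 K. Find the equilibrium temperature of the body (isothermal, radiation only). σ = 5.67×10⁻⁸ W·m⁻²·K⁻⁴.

The star's surface emits σT_*⁴; at distance d the flux is S = σT_*⁴(R_*/d)².
S = 5.67×10⁻⁸·(10000)⁴·(1.01×10⁸/4.69×10¹⁰)² = 2630 W/m².
For an isothermal sphere T⁴ = (1−a)S/(4σ) = 1.159×10¹⁰ K⁴.

T ≈ 328 K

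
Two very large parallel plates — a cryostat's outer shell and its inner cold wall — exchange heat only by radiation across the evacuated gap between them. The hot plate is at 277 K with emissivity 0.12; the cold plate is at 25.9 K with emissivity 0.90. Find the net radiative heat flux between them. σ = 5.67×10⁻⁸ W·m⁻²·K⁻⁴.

q ≈ 39.5 W/m²

For two infinite grey parallel plates, q = σ(T₁⁴ − T₂⁴)/(1/ε₁ + 1/ε₂ − 1).
T₁⁴ − T₂⁴ = 5.887×10⁹ − 4.500×10⁵ = 5.887×10⁹ K⁴.
1/ε₁ + 1/ε₂ − 1 = 8.333 + 1.111 − 1 = 8.444.
q = 5.67×10⁻⁸ × 5.887×10⁹ / 8.444.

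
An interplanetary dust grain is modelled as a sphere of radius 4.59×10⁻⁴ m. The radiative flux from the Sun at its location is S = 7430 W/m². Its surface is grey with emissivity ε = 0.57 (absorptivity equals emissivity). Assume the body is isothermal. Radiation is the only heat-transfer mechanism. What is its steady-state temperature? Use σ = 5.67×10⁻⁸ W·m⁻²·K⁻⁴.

T ≈ 425 K

At equilibrium, absorbed power = emitted power.
Absorbing cross-section = πr² = 6.619×10⁻⁷ m²; emitting surface = 4πr² = 2.647×10⁻⁶ m² (ratio 4).
εS·A_cross = εσ·A_surf·T⁴  ⇒  T⁴ = S/(4σ)   (ε cancels).
T⁴ = 7430/(4·5.67×10⁻⁸) = 3.276×10¹⁰ K⁴.
T = (3.276×10¹⁰)^(1/4).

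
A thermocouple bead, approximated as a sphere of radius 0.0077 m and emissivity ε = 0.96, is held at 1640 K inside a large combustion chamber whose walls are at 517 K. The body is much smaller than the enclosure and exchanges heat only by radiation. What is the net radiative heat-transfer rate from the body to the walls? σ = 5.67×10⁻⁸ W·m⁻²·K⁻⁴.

P_net ≈ 290 W

For a small grey body in a large enclosure: P_net = εσA(T_body⁴ − T_wall⁴).
A = 4πr² = 7.451×10⁻⁴ m²; T_body⁴ − T_wall⁴ = 7.234×10¹² − 7.144×10¹⁰ = 7.163×10¹² K⁴.
|P_net| = 0.96·5.67×10⁻⁸·7.451×10⁻⁴·7.163×10¹².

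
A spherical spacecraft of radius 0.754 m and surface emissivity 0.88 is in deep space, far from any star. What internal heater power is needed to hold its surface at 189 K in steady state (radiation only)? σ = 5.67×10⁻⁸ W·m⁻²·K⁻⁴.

P ≈ 455 W

P = εσ·4πr²·T⁴.
4πr² = 7.144 m²; T⁴ = 1.276×10⁹ K⁴.
P = 0.88·5.67×10⁻⁸·7.144·1.276×10⁹.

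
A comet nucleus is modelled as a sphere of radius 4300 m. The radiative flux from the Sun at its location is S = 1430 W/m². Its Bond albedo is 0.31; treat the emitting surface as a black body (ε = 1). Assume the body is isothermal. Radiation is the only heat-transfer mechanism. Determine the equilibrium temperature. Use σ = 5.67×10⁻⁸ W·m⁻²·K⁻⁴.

T ≈ 257 K

At equilibrium, absorbed power = emitted power.
Absorbing cross-section = πr² = 5.809×10⁷ m²; emitting surface = 4πr² = 2.324×10⁸ m² (ratio 4).
(1−a)S·A_cross = εσ·A_surf·T⁴  ⇒  T⁴ = (1−a)S/(4σ).
T⁴ = 0.690·1430/(4·5.67×10⁻⁸) = 4.351×10⁹ K⁴.
T = (4.351×10⁹)^(1/4).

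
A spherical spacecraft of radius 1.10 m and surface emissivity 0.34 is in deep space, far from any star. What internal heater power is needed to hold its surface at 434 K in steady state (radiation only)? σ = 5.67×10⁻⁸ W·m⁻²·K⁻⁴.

P = εσ·4πr²·T⁴.
4πr² = 15.21 m²; T⁴ = 3.548×10¹⁰ K⁴.
P = 0.34·5.67×10⁻⁸·15.21·3.548×10¹⁰.

P ≈ 10400 W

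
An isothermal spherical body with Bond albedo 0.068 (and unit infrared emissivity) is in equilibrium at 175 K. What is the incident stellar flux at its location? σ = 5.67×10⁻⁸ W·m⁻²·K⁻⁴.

(1−a)S·πr² = σ·4πr²·T⁴ ⇒ S = 4σT⁴/(1−a).
S = 4·5.67×10⁻⁸·9.379×10⁸/0.932.

S ≈ 228 W/m²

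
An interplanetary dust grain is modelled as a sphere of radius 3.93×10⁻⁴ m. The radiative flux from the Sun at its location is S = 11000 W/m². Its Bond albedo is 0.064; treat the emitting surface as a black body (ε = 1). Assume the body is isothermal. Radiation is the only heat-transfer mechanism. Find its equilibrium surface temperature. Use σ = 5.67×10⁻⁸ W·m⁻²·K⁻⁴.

T ≈ 462 K

At equilibrium, absorbed power = emitted power.
Absorbing cross-section = πr² = 4.852×10⁻⁷ m²; emitting surface = 4πr² = 1.941×10⁻⁶ m² (ratio 4).
(1−a)S·A_cross = εσ·A_surf·T⁴  ⇒  T⁴ = (1−a)S/(4σ).
T⁴ = 0.936·11000/(4·5.67×10⁻⁸) = 4.540×10¹⁰ K⁴.
T = (4.540×10¹⁰)^(1/4).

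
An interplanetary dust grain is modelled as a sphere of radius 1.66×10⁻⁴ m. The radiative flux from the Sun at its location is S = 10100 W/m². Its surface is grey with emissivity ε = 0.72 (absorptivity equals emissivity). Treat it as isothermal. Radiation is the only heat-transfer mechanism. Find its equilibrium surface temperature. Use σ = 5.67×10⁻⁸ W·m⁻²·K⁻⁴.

At equilibrium, absorbed power = emitted power.
Absorbing cross-section = πr² = 8.657×10⁻⁸ m²; emitting surface = 4πr² = 3.463×10⁻⁷ m² (ratio 4).
εS·A_cross = εσ·A_surf·T⁴  ⇒  T⁴ = S/(4σ)   (ε cancels).
T⁴ = 10100/(4·5.67×10⁻⁸) = 4.453×10¹⁰ K⁴.
T = (4.453×10¹⁰)^(1/4).

T ≈ 459 K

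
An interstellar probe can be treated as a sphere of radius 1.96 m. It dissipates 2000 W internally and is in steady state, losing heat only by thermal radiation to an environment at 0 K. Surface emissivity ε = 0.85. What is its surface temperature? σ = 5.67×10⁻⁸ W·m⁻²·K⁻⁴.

T ≈ 171 K

Steady state: internal power = radiated power, P = εσA T⁴.
Radiating area A = 4πr² = 48.27 m².
T⁴ = P/(εσA) = 2000/(0.85·5.67×10⁻⁸·48.27) = 8.596×10⁸ K⁴.
T = (8.596×10⁸)^(1/4).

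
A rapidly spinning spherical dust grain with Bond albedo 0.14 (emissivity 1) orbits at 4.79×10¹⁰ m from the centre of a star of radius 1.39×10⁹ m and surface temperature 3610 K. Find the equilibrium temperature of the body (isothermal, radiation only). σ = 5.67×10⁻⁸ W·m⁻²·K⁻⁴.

T ≈ 419 K

The star's surface emits σT_*⁴; at distance d the flux is S = σT_*⁴(R_*/d)².
S = 5.67×10⁻⁸·(3610)⁴·(1.39×10⁹/4.79×10¹⁰)² = 8109 W/m².
For an isothermal sphere T⁴ = (1−a)S/(4σ) = 3.075×10¹⁰ K⁴.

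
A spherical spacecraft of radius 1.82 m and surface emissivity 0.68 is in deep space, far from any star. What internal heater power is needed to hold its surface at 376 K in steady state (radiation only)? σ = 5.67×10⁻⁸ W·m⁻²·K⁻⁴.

P ≈ 32100 W

P = εσ·4πr²·T⁴.
4πr² = 41.62 m²; T⁴ = 1.999×10¹⁰ K⁴.
P = 0.68·5.67×10⁻⁸·41.62·1.999×10¹⁰.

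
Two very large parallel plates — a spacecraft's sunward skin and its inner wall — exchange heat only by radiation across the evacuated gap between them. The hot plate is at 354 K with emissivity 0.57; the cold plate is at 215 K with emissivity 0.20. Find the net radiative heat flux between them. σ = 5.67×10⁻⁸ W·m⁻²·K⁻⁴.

For two infinite grey parallel plates, q = σ(T₁⁴ − T₂⁴)/(1/ε₁ + 1/ε₂ − 1).
T₁⁴ − T₂⁴ = 1.570×10¹⁰ − 2.137×10⁹ = 1.357×10¹⁰ K⁴.
1/ε₁ + 1/ε₂ − 1 = 1.754 + 5.000 − 1 = 5.754.
q = 5.67×10⁻⁸ × 1.357×10¹⁰ / 5.754.

q ≈ 134 W/m²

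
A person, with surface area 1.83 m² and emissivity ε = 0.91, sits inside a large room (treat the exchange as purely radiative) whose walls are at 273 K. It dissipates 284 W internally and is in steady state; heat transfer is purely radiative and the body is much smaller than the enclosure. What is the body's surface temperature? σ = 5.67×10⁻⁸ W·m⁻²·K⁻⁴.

For a small grey body in a large enclosure, net radiated power = εσA(T⁴ − T_w⁴).
Steady state: P = εσA(T⁴ − T_w⁴) with A = 1.83 m².
T⁴ = P/(εσA) + T_w⁴ = 284/(0.91·5.67×10⁻⁸·1.830) + (273)⁴
    = 3.008×10⁹ + 5.555×10⁹ = 8.562×10⁹ K⁴.

T ≈ 304 K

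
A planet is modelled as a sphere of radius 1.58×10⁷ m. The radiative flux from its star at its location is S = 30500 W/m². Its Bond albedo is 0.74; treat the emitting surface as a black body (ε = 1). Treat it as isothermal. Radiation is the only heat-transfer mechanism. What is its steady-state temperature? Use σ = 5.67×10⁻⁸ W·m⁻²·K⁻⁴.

At equilibrium, absorbed power = emitted power.
Absorbing cross-section = πr² = 7.843×10¹⁴ m²; emitting surface = 4πr² = 3.137×10¹⁵ m² (ratio 4).
(1−a)S·A_cross = εσ·A_surf·T⁴  ⇒  T⁴ = (1−a)S/(4σ).
T⁴ = 0.260·30500/(4·5.67×10⁻⁸) = 3.496×10¹⁰ K⁴.
T = (3.496×10¹⁰)^(1/4).

T ≈ 432 K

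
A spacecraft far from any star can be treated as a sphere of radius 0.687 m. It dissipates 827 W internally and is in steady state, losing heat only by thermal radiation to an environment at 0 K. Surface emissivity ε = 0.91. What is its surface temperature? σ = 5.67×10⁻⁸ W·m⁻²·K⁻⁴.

Steady state: internal power = radiated power, P = εσA T⁴.
Radiating area A = 4πr² = 5.931 m².
T⁴ = P/(εσA) = 827/(0.91·5.67×10⁻⁸·5.931) = 2.702×10⁹ K⁴.
T = (2.702×10⁹)^(1/4).

T ≈ 228 K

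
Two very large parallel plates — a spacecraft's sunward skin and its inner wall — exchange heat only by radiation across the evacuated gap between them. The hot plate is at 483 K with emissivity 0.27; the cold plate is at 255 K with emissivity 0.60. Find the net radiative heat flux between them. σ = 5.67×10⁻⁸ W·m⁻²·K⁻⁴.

For two infinite grey parallel plates, q = σ(T₁⁴ − T₂⁴)/(1/ε₁ + 1/ε₂ − 1).
T₁⁴ − T₂⁴ = 5.442×10¹⁰ − 4.228×10⁹ = 5.020×10¹⁰ K⁴.
1/ε₁ + 1/ε₂ − 1 = 3.704 + 1.667 − 1 = 4.370.
q = 5.67×10⁻⁸ × 5.020×10¹⁰ / 4.370.

q ≈ 651 W/m²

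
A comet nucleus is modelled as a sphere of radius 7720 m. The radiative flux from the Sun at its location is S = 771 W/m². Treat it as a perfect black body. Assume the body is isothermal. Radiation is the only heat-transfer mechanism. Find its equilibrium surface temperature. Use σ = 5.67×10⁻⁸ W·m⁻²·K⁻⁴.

T ≈ 241 K

At equilibrium, absorbed power = emitted power.
Absorbing cross-section = πr² = 1.872×10⁸ m²; emitting surface = 4πr² = 7.489×10⁸ m² (ratio 4).
S·A_cross = εσ·A_surf·T⁴  ⇒  T⁴ = S/(4σ).
T⁴ = 1.00·771/(4·5.67×10⁻⁸) = 3.399×10⁹ K⁴.
T = (3.399×10⁹)^(1/4).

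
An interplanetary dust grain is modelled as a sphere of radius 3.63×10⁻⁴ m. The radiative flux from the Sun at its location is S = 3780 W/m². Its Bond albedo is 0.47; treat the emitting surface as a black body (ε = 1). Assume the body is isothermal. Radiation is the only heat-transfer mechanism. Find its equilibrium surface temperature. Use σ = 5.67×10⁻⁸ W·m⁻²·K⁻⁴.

T ≈ 307 K

At equilibrium, absorbed power = emitted power.
Absorbing cross-section = πr² = 4.140×10⁻⁷ m²; emitting surface = 4πr² = 1.656×10⁻⁶ m² (ratio 4).
(1−a)S·A_cross = εσ·A_surf·T⁴  ⇒  T⁴ = (1−a)S/(4σ).
T⁴ = 0.530·3780/(4·5.67×10⁻⁸) = 8.833×10⁹ K⁴.
T = (8.833×10⁹)^(1/4).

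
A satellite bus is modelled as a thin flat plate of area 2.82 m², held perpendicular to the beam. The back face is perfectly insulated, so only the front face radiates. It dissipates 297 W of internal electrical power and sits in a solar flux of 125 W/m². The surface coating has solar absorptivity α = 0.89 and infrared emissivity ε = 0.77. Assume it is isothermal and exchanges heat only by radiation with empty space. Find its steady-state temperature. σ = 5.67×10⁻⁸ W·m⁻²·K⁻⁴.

T ≈ 265 K

At steady state, absorbed solar power + internal power = radiated power.
Absorbed: α·S·A_cross = 0.89·125·2.820 = 313.7 W (cross-section A).
Total input = 313.7 + 297 = 610.7 W.
Radiated: εσ·A_surf·T⁴ with A_surf = A = 2.820 m².
T⁴ = 610.7/(0.77·5.67×10⁻⁸·2.820) = 4.960×10⁹ K⁴.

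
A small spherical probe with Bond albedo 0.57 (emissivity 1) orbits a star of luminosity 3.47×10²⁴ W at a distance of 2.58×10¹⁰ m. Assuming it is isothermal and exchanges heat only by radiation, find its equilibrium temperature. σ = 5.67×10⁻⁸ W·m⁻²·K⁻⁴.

First find the stellar flux at distance d: S = L/(4πd²) = 3.47×10²⁴/(4π·(2.58×10¹⁰)²) = 414.8 W/m².
For an isothermal sphere, absorbed (1−a)S·πr² = emitted σ·4πr²·T⁴, so T⁴ = (1−a)S/(4σ).
T⁴ = 0.430·414.8/(4·5.67×10⁻⁸) = 7.865×10⁸ K⁴.

T ≈ 167 K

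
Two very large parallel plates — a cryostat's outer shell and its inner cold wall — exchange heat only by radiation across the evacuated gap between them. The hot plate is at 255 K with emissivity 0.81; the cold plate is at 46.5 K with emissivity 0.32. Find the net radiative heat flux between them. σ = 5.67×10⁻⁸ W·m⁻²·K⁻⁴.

q ≈ 71.3 W/m²

For two infinite grey parallel plates, q = σ(T₁⁴ − T₂⁴)/(1/ε₁ + 1/ε₂ − 1).
T₁⁴ − T₂⁴ = 4.228×10⁹ − 4.675×10⁶ = 4.224×10⁹ K⁴.
1/ε₁ + 1/ε₂ − 1 = 1.235 + 3.125 − 1 = 3.360.
q = 5.67×10⁻⁸ × 4.224×10⁹ / 3.360.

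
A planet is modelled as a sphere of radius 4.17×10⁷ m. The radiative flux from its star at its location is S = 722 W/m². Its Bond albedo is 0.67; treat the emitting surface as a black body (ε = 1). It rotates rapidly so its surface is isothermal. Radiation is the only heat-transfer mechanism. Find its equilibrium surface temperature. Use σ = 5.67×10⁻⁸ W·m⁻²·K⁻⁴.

At equilibrium, absorbed power = emitted power.
Absorbing cross-section = πr² = 5.463×10¹⁵ m²; emitting surface = 4πr² = 2.185×10¹⁶ m² (ratio 4).
(1−a)S·A_cross = εσ·A_surf·T⁴  ⇒  T⁴ = (1−a)S/(4σ).
T⁴ = 0.330·722/(4·5.67×10⁻⁸) = 1.051×10⁹ K⁴.
T = (1.051×10⁹)^(1/4).

T ≈ 180 K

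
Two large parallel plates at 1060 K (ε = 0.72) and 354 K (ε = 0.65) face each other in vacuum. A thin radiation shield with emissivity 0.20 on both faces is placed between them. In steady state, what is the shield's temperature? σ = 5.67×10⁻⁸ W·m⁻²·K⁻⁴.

T_s ≈ 897 K

In steady state the net flux on the hot side equals that on the cold side.
σ(T₁⁴−T_s⁴)/D₁ = σ(T_s⁴−T₂⁴)/D₂, with D₁ = 1/ε₁+1/ε_s−1 = 5.389, D₂ = 1/ε_s+1/ε₂−1 = 5.538.
Solve for T_s⁴: T_s⁴ = (D₂·T₁⁴ + D₁·T₂⁴)/(D₁+D₂) = 6.476×10¹¹ K⁴.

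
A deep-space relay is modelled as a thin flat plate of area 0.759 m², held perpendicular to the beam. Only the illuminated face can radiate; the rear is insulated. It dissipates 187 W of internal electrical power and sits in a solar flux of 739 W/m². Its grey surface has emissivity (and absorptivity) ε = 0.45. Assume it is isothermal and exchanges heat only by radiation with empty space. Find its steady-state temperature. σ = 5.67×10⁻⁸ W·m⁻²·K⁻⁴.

T ≈ 388 K

At steady state, absorbed solar power + internal power = radiated power.
Absorbed: α·S·A_cross = 0.45·739·0.7590 = 252.4 W (cross-section A).
Total input = 252.4 + 187 = 439.4 W.
Radiated: εσ·A_surf·T⁴ with A_surf = A = 0.7590 m².
T⁴ = 439.4/(0.45·5.67×10⁻⁸·0.7590) = 2.269×10¹⁰ K⁴.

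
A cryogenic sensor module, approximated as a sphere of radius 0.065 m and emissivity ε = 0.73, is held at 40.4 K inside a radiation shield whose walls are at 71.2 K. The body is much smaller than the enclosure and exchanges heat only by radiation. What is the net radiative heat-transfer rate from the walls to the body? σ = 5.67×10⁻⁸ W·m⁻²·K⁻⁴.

P_net ≈ 0.0506 W

For a small grey body in a large enclosure: P_net = εσA(T_body⁴ − T_wall⁴).
A = 4πr² = 0.05309 m²; T_body⁴ − T_wall⁴ = 2.664×10⁶ − 2.570×10⁷ = -2.304×10⁷ K⁴.
|P_net| = 0.73·5.67×10⁻⁸·0.05309·2.304×10⁷.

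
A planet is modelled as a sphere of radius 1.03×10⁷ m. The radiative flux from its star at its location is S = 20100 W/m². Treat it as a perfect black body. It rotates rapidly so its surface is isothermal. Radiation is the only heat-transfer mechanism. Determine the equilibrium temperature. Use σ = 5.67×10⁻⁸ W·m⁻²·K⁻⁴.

T ≈ 546 K

At equilibrium, absorbed power = emitted power.
Absorbing cross-section = πr² = 3.333×10¹⁴ m²; emitting surface = 4πr² = 1.333×10¹⁵ m² (ratio 4).
S·A_cross = εσ·A_surf·T⁴  ⇒  T⁴ = S/(4σ).
T⁴ = 1.00·20100/(4·5.67×10⁻⁸) = 8.862×10¹⁰ K⁴.
T = (8.862×10¹⁰)^(1/4).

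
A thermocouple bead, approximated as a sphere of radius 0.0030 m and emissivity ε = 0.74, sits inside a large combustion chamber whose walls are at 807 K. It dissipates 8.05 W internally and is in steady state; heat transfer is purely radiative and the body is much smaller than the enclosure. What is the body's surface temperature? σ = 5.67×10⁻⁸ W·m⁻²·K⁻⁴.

T ≈ 1210 K

For a small grey body in a large enclosure, net radiated power = εσA(T⁴ − T_w⁴).
Steady state: P = εσA(T⁴ − T_w⁴) with A = 4πr² = 1.131×10⁻⁴ m².
T⁴ = P/(εσA) + T_w⁴ = 8.05/(0.74·5.67×10⁻⁸·1.131×10⁻⁴) + (807)⁴
    = 1.696×10¹² + 4.241×10¹¹ = 2.121×10¹² K⁴.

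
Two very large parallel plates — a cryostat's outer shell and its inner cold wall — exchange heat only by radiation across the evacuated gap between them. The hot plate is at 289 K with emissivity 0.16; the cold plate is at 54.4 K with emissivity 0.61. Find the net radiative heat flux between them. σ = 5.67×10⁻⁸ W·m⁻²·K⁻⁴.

q ≈ 57.3 W/m²

For two infinite grey parallel plates, q = σ(T₁⁴ − T₂⁴)/(1/ε₁ + 1/ε₂ − 1).
T₁⁴ − T₂⁴ = 6.976×10⁹ − 8.758×10⁶ = 6.967×10⁹ K⁴.
1/ε₁ + 1/ε₂ − 1 = 6.250 + 1.639 − 1 = 6.889.
q = 5.67×10⁻⁸ × 6.967×10⁹ / 6.889.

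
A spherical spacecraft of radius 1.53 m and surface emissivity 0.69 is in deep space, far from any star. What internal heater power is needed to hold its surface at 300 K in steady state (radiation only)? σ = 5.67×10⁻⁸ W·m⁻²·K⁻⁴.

P = εσ·4πr²·T⁴.
4πr² = 29.42 m²; T⁴ = 8.100×10⁹ K⁴.
P = 0.69·5.67×10⁻⁸·29.42·8.100×10⁹.

P ≈ 9320 W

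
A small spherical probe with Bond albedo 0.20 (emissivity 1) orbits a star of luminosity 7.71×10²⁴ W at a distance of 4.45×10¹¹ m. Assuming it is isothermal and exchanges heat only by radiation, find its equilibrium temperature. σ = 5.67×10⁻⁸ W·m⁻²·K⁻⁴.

T ≈ 57.5 K

First find the stellar flux at distance d: S = L/(4πd²) = 7.71×10²⁴/(4π·(4.45×10¹¹)²) = 3.098 W/m².
For an isothermal sphere, absorbed (1−a)S·πr² = emitted σ·4πr²·T⁴, so T⁴ = (1−a)S/(4σ).
T⁴ = 0.800·3.098/(4·5.67×10⁻⁸) = 1.093×10⁷ K⁴.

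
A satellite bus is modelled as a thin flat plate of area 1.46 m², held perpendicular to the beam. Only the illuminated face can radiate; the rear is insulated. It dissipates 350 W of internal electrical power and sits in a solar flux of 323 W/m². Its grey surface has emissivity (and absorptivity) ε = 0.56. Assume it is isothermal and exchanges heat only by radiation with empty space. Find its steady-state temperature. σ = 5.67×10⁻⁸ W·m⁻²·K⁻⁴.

T ≈ 339 K

At steady state, absorbed solar power + internal power = radiated power.
Absorbed: α·S·A_cross = 0.56·323·1.460 = 264.1 W (cross-section A).
Total input = 264.1 + 350 = 614.1 W.
Radiated: εσ·A_surf·T⁴ with A_surf = A = 1.460 m².
T⁴ = 614.1/(0.56·5.67×10⁻⁸·1.460) = 1.325×10¹⁰ K⁴.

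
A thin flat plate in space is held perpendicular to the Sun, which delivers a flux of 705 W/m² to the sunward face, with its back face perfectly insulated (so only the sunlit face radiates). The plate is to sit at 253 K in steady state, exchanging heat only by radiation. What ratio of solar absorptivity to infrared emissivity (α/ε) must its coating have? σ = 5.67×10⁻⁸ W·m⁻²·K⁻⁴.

α/ε ≈ 0.330

Balance: αS·A = εσ·1A·T⁴ ⇒ α/ε = σT⁴/S.
α/ε = 5.67×10⁻⁸·(253)⁴/705 = 5.67×10⁻⁸·4.097×10⁹/705.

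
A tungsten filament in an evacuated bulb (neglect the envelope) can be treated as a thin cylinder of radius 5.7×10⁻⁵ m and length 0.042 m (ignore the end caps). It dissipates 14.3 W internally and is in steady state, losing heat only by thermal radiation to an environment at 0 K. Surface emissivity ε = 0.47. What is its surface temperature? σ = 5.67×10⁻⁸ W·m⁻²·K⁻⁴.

T ≈ 2440 K

Steady state: internal power = radiated power, P = εσA T⁴.
Radiating area A = 2πrL = 1.504×10⁻⁵ m².
T⁴ = P/(εσA) = 14.3/(0.47·5.67×10⁻⁸·1.504×10⁻⁵) = 3.567×10¹³ K⁴.
T = (3.567×10¹³)^(1/4).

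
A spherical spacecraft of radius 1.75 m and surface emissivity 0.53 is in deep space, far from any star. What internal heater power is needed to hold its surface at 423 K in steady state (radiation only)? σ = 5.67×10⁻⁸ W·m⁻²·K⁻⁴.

P = εσ·4πr²·T⁴.
4πr² = 38.48 m²; T⁴ = 3.202×10¹⁰ K⁴.
P = 0.53·5.67×10⁻⁸·38.48·3.202×10¹⁰.

P ≈ 37000 W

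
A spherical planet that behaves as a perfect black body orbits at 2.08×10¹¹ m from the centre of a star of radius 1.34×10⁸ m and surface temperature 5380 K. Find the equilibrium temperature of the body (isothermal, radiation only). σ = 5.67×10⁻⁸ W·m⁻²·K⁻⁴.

The star's surface emits σT_*⁴; at distance d the flux is S = σT_*⁴(R_*/d)².
S = 5.67×10⁻⁸·(5380)⁴·(1.34×10⁸/2.08×10¹¹)² = 19.71 W/m².
For an isothermal sphere T⁴ = (1−a)S/(4σ) = 8.693×10⁷ K⁴.

T ≈ 96.6 K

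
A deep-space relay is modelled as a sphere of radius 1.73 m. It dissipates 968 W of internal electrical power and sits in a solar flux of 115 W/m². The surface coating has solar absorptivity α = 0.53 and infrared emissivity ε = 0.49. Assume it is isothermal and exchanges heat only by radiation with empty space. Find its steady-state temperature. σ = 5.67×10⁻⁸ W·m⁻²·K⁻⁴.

At steady state, absorbed solar power + internal power = radiated power.
Absorbed: α·S·A_cross = 0.53·115·9.402 = 573.1 W (cross-section πr²).
Total input = 573.1 + 968 = 1541 W.
Radiated: εσ·A_surf·T⁴ with A_surf = 4πr² = 37.61 m².
T⁴ = 1541/(0.49·5.67×10⁻⁸·37.61) = 1.475×10⁹ K⁴.

T ≈ 196 K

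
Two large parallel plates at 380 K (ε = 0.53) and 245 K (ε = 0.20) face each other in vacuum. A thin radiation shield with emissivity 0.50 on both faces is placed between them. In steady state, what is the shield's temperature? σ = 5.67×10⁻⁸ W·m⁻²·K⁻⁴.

In steady state the net flux on the hot side equals that on the cold side.
σ(T₁⁴−T_s⁴)/D₁ = σ(T_s⁴−T₂⁴)/D₂, with D₁ = 1/ε₁+1/ε_s−1 = 2.887, D₂ = 1/ε_s+1/ε₂−1 = 6.000.
Solve for T_s⁴: T_s⁴ = (D₂·T₁⁴ + D₁·T₂⁴)/(D₁+D₂) = 1.525×10¹⁰ K⁴.

T_s ≈ 351 K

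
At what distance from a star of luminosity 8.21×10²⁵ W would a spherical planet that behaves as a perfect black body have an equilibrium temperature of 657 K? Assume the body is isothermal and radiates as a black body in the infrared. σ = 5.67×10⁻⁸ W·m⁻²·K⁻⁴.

d ≈ 1.24×10¹⁰ m

For an isothermal black-emitting sphere, (1−a)S·πr² = σ·4πr²·T⁴ ⇒ S = 4σT⁴/(1−a).
S = 4·5.67×10⁻⁸·(657)⁴/1.00 = 42260 W/m².
Flux falls as S = L/(4πd²), so d = √(L/(4πS)) = √(8.21×10²⁵/(4π·42260)).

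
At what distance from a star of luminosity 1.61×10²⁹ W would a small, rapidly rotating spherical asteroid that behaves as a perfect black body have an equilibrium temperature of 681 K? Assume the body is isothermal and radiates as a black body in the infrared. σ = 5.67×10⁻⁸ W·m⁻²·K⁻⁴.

For an isothermal black-emitting sphere, (1−a)S·πr² = σ·4πr²·T⁴ ⇒ S = 4σT⁴/(1−a).
S = 4·5.67×10⁻⁸·(681)⁴/1.00 = 48780 W/m².
Flux falls as S = L/(4πd²), so d = √(L/(4πS)) = √(1.61×10²⁹/(4π·48780)).

d ≈ 5.12×10¹¹ m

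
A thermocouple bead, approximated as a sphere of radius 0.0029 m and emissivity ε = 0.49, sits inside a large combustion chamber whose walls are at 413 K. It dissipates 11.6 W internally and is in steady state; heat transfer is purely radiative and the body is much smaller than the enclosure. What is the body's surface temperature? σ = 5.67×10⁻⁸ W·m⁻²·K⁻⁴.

For a small grey body in a large enclosure, net radiated power = εσA(T⁴ − T_w⁴).
Steady state: P = εσA(T⁴ − T_w⁴) with A = 4πr² = 1.057×10⁻⁴ m².
T⁴ = P/(εσA) + T_w⁴ = 11.6/(0.49·5.67×10⁻⁸·1.057×10⁻⁴) + (413)⁴
    = 3.951×10¹² + 2.909×10¹⁰ = 3.980×10¹² K⁴.

T ≈ 1410 K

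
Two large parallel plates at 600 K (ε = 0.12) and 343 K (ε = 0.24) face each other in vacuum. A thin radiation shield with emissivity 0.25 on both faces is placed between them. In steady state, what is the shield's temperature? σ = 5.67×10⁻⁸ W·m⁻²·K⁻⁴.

In steady state the net flux on the hot side equals that on the cold side.
σ(T₁⁴−T_s⁴)/D₁ = σ(T_s⁴−T₂⁴)/D₂, with D₁ = 1/ε₁+1/ε_s−1 = 11.33, D₂ = 1/ε_s+1/ε₂−1 = 7.167.
Solve for T_s⁴: T_s⁴ = (D₂·T₁⁴ + D₁·T₂⁴)/(D₁+D₂) = 5.868×10¹⁰ K⁴.

T_s ≈ 492 K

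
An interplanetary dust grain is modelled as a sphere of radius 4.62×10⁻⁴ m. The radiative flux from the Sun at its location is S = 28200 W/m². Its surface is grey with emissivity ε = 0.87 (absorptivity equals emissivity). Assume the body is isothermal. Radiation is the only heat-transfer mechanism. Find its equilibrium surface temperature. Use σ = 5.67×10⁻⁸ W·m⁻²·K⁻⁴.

At equilibrium, absorbed power = emitted power.
Absorbing cross-section = πr² = 6.706×10⁻⁷ m²; emitting surface = 4πr² = 2.682×10⁻⁶ m² (ratio 4).
εS·A_cross = εσ·A_surf·T⁴  ⇒  T⁴ = S/(4σ)   (ε cancels).
T⁴ = 28200/(4·5.67×10⁻⁸) = 1.243×10¹¹ K⁴.
T = (1.243×10¹¹)^(1/4).

T ≈ 594 K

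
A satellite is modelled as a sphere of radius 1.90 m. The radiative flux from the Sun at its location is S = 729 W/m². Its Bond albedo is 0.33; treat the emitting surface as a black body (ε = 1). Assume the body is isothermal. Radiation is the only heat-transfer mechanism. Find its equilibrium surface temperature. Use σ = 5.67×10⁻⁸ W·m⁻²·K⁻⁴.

T ≈ 215 K

At equilibrium, absorbed power = emitted power.
Absorbing cross-section = πr² = 11.34 m²; emitting surface = 4πr² = 45.36 m² (ratio 4).
(1−a)S·A_cross = εσ·A_surf·T⁴  ⇒  T⁴ = (1−a)S/(4σ).
T⁴ = 0.670·729/(4·5.67×10⁻⁸) = 2.154×10⁹ K⁴.
T = (2.154×10⁹)^(1/4).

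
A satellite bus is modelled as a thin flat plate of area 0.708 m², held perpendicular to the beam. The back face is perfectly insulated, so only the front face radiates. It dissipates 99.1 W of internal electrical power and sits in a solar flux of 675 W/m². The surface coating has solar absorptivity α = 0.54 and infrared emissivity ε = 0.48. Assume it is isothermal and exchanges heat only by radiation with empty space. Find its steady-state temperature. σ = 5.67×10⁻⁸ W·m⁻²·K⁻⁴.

T ≈ 369 K

At steady state, absorbed solar power + internal power = radiated power.
Absorbed: α·S·A_cross = 0.54·675·0.7080 = 258.1 W (cross-section A).
Total input = 258.1 + 99.1 = 357.2 W.
Radiated: εσ·A_surf·T⁴ with A_surf = A = 0.7080 m².
T⁴ = 357.2/(0.48·5.67×10⁻⁸·0.7080) = 1.854×10¹⁰ K⁴.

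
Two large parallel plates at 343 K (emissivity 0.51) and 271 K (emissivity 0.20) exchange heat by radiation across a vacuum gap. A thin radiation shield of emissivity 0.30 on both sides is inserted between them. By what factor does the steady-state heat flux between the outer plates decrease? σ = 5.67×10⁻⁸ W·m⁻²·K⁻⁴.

factor ≈ 1.95

Without shield: q₀ = σΔ(T⁴)/(1/ε₁+1/ε₂−1) with denominator 5.961.
With shield the two gaps are in series; the resistances add: (1/ε₁+1/ε_s−1)+(1/ε_s+1/ε₂−1) = 4.294+7.333 = 11.63.
Heat-flux ratio q₀/q = 11.63/5.961.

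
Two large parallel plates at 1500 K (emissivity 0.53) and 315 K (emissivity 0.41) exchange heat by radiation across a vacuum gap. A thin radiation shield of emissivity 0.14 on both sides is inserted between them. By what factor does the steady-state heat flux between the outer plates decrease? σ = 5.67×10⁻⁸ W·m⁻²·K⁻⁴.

Without shield: q₀ = σΔ(T⁴)/(1/ε₁+1/ε₂−1) with denominator 3.326.
With shield the two gaps are in series; the resistances add: (1/ε₁+1/ε_s−1)+(1/ε_s+1/ε₂−1) = 8.030+8.582 = 16.61.
Heat-flux ratio q₀/q = 16.61/3.326.

factor ≈ 4.99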